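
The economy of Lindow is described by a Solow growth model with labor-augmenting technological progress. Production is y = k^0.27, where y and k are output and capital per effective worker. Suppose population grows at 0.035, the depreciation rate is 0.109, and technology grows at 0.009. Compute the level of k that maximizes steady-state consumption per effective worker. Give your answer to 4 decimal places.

k_gold ≈ 2.1772

Break-even investment rate: n + g + δ = 0.035 + 0.009 + 0.109 = 0.153.
Setting f'(k) = n+g+δ gives 0.27·k^(0.27−1) = 0.153, hence k_gold = (0.27/0.153)^(1/0.73) ≈ 2.1772.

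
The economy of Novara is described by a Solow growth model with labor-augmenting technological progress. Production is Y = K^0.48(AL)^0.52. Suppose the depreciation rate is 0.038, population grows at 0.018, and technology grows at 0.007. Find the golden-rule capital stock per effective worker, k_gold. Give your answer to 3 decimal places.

The effective depreciation rate is n + g + δ = 0.018 + 0.007 + 0.038 = 0.063.
At the golden rule the marginal product of capital equals n+g+δ: 0.48·k^(0.48−1) = 0.063. Solving, k_gold = (0.48/0.063)^(1/0.52) ≈ 49.6550.

k_gold ≈ 49.655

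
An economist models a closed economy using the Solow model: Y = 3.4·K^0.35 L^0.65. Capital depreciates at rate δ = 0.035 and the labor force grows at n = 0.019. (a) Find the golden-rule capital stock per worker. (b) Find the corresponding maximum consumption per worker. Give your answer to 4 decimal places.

(a) k_gold ≈ 116.5171; (b) c_gold ≈ 11.6850

Capital per worker breaks even when investment replaces (n + δ)·k; here n + δ = 0.054.
Setting f'(k) = n+δ gives 0.35·3.4·k^(0.35−1) = 0.054, hence k_gold = (0.35·3.4/0.054)^(1/0.65) ≈ 116.5171.
y_gold = 3.4·116.5171^0.35 ≈ 17.9769; c_gold = y_gold − 0.054·k_gold ≈ 11.6850.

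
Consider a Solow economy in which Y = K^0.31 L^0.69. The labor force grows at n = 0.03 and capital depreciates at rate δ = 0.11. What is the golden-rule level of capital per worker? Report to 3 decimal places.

The effective depreciation rate is n + δ = 0.03 + 0.11 = 0.14.
Setting f'(k) = n+δ gives 0.31·k^(0.31−1) = 0.14, hence k_gold = (0.31/0.14)^(1/0.69) ≈ 3.1647.

k_gold ≈ 3.165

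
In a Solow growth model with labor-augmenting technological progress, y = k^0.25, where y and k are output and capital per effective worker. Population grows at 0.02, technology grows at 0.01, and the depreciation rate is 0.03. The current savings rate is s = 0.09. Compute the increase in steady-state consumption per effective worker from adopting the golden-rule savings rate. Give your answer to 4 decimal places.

Δc ≈ 0.1652

Capital per effective worker breaks even when investment replaces (n + g + δ)·k; here n + g + δ = 0.06.
Current steady state (s = 0.09): k* = (0.09/0.06)^(1/0.75) ≈ 1.7171, y* = 1.7171^0.25 ≈ 1.1447, c* = (1−0.09)·1.1447 ≈ 1.0417.
Setting f'(k) = n+g+δ gives 0.25·k^(0.25−1) = 0.06, hence k_gold = (0.25/0.06)^(1/0.75) ≈ 6.7048.
y_gold = 6.7048^0.25 ≈ 1.6091, c_gold = y_gold − 0.06·k_gold ≈ 1.2069.
Gain: Δc = 1.2069 − 1.0417 ≈ 0.1652.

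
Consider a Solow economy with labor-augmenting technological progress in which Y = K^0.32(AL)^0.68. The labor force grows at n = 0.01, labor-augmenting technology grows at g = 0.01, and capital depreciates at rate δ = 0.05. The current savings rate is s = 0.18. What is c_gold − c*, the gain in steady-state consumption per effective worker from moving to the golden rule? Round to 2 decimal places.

Break-even investment rate: n + g + δ = 0.01 + 0.01 + 0.05 = 0.07.
Current steady state (s = 0.18): k* = (0.18/0.07)^(1/0.68) ≈ 4.0105, y* = 4.0105^0.32 ≈ 1.5596, c* = (1−0.18)·1.5596 ≈ 1.2789.
Setting f'(k) = n+g+δ gives 0.32·k^(0.32−1) = 0.07, hence k_gold = (0.32/0.07)^(1/0.68) ≈ 9.3468.
y_gold = 9.3468^0.32 ≈ 2.0446, c_gold = y_gold − 0.07·k_gold ≈ 1.3903.
Gain: Δc = 1.3903 − 1.2789 ≈ 0.1114.

Δc ≈ 0.11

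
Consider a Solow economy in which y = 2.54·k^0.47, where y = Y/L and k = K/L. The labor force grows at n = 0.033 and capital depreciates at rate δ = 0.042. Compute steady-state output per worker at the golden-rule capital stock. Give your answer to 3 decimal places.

y_gold ≈ 29.556

Break-even investment rate: n + δ = 0.033 + 0.042 = 0.075.
Maximizing c = f(k) − (n+δ)·k gives f'(k) = n+δ, i.e. 0.47·2.54·k^(0.47−1) = 0.075, so k_gold = (0.47·2.54/0.075)^(1/0.53) ≈ 185.2166.
Output: y_gold = 2.54·k_gold^0.47 = 2.54·185.2166^0.47 ≈ 29.5558.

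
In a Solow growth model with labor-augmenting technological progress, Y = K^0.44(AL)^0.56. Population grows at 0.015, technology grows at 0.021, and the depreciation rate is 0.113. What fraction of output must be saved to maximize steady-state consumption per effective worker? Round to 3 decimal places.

s_gold = 0.440

Break-even investment rate: n + g + δ = 0.015 + 0.021 + 0.113 = 0.149.
At the golden rule MPK = n+g+δ, and in any Cobb-Douglas steady state s = (n+g+δ)·k/y = MPK·k/y = capital's share 0.44.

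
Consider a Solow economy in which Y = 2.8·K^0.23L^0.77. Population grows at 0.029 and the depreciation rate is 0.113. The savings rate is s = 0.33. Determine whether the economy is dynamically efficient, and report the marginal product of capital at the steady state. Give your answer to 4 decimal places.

dynamically inefficient; MPK ≈ 0.0990

n + δ = 0.029 + 0.113 = 0.142.
Steady-state k*: s·A·k^0.23 = 0.142·k gives k* = (0.33·2.8/0.142)^(1/0.77) ≈ 11.3852.
MPK = 0.23·2.8·11.3852^(-0.77) ≈ 0.0990.
MPK < n+δ = 0.142, so the economy is dynamically inefficient (over-saving).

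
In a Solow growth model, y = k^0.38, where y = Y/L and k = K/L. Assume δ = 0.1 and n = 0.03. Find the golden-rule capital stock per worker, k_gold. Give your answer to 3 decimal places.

k_gold ≈ 5.641

The effective depreciation rate is n + δ = 0.03 + 0.1 = 0.13.
Golden rule sets MPK = n+δ: 0.38·k^(0.38−1) = 0.13, so k_gold = (0.38/0.13)^(1/0.62) ≈ 5.6410.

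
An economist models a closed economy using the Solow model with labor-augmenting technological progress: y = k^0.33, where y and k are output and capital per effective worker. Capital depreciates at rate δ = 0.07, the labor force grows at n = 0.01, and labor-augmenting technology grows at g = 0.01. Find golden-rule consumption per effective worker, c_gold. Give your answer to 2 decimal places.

c_gold ≈ 1.27

Break-even investment rate: n + g + δ = 0.01 + 0.01 + 0.07 = 0.09.
Setting f'(k) = n+g+δ gives 0.33·k^(0.33−1) = 0.09, hence k_gold = (0.33/0.09)^(1/0.67) ≈ 6.9534.
y_gold = 6.9534^0.33 ≈ 1.8964.
c_gold = y_gold − (n+g+δ)·k_gold = 1.8964 − 0.09·6.9534 ≈ 1.2706.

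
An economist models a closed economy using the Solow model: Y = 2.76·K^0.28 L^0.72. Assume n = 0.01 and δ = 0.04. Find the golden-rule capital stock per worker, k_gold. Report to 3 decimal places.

k_gold ≈ 44.825

Capital per worker breaks even when investment replaces (n + δ)·k; here n + δ = 0.05.
Maximizing c = f(k) − (n+δ)·k gives f'(k) = n+δ, i.e. 0.28·2.76·k^(0.28−1) = 0.05, so k_gold = (0.28·2.76/0.05)^(1/0.72) ≈ 44.8254.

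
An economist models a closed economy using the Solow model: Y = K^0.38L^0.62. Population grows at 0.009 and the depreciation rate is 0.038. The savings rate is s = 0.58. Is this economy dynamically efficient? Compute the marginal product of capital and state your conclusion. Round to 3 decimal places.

The effective depreciation rate is n + δ = 0.009 + 0.038 = 0.047.
Steady-state k*: s·k^0.38 = 0.047·k gives k* = (0.58/0.047)^(1/0.62) ≈ 57.5718.
MPK = 0.38·57.5718^(-0.62) ≈ 0.0308.
MPK < n+δ = 0.047, so the economy is dynamically inefficient (over-saving).

dynamically inefficient; MPK ≈ 0.031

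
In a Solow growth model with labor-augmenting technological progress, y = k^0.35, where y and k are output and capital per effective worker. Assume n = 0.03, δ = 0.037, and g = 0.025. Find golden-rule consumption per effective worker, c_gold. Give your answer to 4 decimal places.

c_gold ≈ 1.3347

Break-even investment rate: n + g + δ = 0.03 + 0.025 + 0.037 = 0.092.
At the golden rule the marginal product of capital equals n+g+δ: 0.35·k^(0.35−1) = 0.092. Solving, k_gold = (0.35/0.092)^(1/0.65) ≈ 7.8116.
y_gold = 7.8116^0.35 ≈ 2.0533.
c_gold = y_gold − (n+g+δ)·k_gold = 2.0533 − 0.092·7.8116 ≈ 1.3347.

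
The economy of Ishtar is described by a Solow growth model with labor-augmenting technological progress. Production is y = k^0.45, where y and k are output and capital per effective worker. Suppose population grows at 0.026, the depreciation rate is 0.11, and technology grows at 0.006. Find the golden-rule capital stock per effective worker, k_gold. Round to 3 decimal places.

k_gold ≈ 8.143

Capital per effective worker breaks even when investment replaces (n + g + δ)·k; here n + g + δ = 0.142.
Setting f'(k) = n+g+δ gives 0.45·k^(0.45−1) = 0.142, hence k_gold = (0.45/0.142)^(1/0.55) ≈ 8.1428.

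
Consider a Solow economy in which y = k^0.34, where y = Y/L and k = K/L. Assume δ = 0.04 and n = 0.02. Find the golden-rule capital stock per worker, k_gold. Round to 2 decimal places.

k_gold ≈ 13.85

n + δ = 0.02 + 0.04 = 0.06.
At the golden rule the marginal product of capital equals n+δ: 0.34·k^(0.34−1) = 0.06. Solving, k_gold = (0.34/0.06)^(1/0.66) ≈ 13.8486.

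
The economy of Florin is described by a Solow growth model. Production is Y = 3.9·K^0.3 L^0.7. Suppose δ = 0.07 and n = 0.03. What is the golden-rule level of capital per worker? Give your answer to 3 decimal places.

k_gold ≈ 33.572

The effective depreciation rate is n + δ = 0.03 + 0.07 = 0.1.
At the golden rule the marginal product of capital equals n+δ: 0.3·3.9·k^(0.3−1) = 0.1. Solving, k_gold = (0.3·3.9/0.1)^(1/0.7) ≈ 33.5722.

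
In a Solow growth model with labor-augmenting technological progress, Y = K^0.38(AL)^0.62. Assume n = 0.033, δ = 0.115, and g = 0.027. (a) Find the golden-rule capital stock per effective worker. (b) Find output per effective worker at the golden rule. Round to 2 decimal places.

n + g + δ = 0.033 + 0.027 + 0.115 = 0.175.
Golden rule sets MPK = n+g+δ: 0.38·k^(0.38−1) = 0.175, so k_gold = (0.38/0.175)^(1/0.62) ≈ 3.4925.
y_gold = 3.4925^0.38 ≈ 1.6084.

(a) k_gold ≈ 3.49; (b) y_gold ≈ 1.61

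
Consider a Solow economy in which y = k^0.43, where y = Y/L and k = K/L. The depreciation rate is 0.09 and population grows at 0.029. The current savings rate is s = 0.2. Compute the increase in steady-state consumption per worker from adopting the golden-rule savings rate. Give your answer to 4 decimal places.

Δc ≈ 0.3188

Break-even investment rate: n + δ = 0.029 + 0.09 = 0.119.
Current steady state (s = 0.2): k* = (0.2/0.119)^(1/0.57) ≈ 2.4865, y* = 2.4865^0.43 ≈ 1.4795, c* = (1−0.2)·1.4795 ≈ 1.1836.
At the golden rule the marginal product of capital equals n+δ: 0.43·k^(0.43−1) = 0.119. Solving, k_gold = (0.43/0.119)^(1/0.57) ≈ 9.5238.
y_gold = 9.5238^0.43 ≈ 2.6357, c_gold = y_gold − 0.119·k_gold ≈ 1.5023.
Gain: Δc = 1.5023 − 1.1836 ≈ 0.3188.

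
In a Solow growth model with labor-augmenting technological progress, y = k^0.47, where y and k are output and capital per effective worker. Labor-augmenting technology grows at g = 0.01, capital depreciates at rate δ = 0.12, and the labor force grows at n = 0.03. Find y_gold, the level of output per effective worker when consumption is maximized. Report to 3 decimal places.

y_gold ≈ 2.600

Capital per effective worker breaks even when investment replaces (n + g + δ)·k; here n + g + δ = 0.16.
At the golden rule the marginal product of capital equals n+g+δ: 0.47·k^(0.47−1) = 0.16. Solving, k_gold = (0.47/0.16)^(1/0.53) ≈ 7.6380.
Output: y_gold = k_gold^0.47 = 7.6380^0.47 ≈ 2.6002.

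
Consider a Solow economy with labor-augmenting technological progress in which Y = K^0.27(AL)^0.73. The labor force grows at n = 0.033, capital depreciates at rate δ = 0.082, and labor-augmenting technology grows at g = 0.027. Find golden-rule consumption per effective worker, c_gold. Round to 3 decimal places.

Capital per effective worker breaks even when investment replaces (n + g + δ)·k; here n + g + δ = 0.142.
Golden rule sets MPK = n+g+δ: 0.27·k^(0.27−1) = 0.142, so k_gold = (0.27/0.142)^(1/0.73) ≈ 2.4115.
y_gold = 2.4115^0.27 ≈ 1.2683.
c_gold = y_gold − (n+g+δ)·k_gold = 1.2683 − 0.142·2.4115 ≈ 0.9259.

c_gold ≈ 0.926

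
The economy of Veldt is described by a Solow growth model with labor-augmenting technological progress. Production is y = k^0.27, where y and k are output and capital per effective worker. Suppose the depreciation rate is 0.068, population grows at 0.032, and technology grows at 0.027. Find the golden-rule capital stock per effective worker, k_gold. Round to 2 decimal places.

k_gold ≈ 2.81

n + g + δ = 0.032 + 0.027 + 0.068 = 0.127.
At the golden rule the marginal product of capital equals n+g+δ: 0.27·k^(0.27−1) = 0.127. Solving, k_gold = (0.27/0.127)^(1/0.73) ≈ 2.8100.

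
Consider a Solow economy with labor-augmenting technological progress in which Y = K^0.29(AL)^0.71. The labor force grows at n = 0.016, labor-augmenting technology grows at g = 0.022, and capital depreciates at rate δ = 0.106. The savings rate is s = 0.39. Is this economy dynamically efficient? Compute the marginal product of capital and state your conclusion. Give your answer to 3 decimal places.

Break-even investment rate: n + g + δ = 0.016 + 0.022 + 0.106 = 0.144.
Steady-state k*: s·k^0.29 = 0.144·k gives k* = (0.39/0.144)^(1/0.71) ≈ 4.0685.
MPK = 0.29·4.0685^(-0.71) ≈ 0.1071.
MPK < n+g+δ = 0.144, so the economy is dynamically inefficient (over-saving).

dynamically inefficient; MPK ≈ 0.107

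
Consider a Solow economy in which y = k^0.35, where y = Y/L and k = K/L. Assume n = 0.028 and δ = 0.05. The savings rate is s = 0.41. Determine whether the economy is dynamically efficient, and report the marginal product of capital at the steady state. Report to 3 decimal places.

n + δ = 0.028 + 0.05 = 0.078.
Steady-state k*: s·k^0.35 = 0.078·k gives k* = (0.41/0.078)^(1/0.65) ≈ 12.8455.
MPK = 0.35·12.8455^(-0.65) ≈ 0.0666.
MPK < n+δ = 0.078, so the economy is dynamically inefficient (over-saving).

dynamically inefficient; MPK ≈ 0.067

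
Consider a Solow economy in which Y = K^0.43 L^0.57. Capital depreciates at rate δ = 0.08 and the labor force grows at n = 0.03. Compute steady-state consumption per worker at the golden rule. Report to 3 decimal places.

c_gold ≈ 1.594

n + δ = 0.03 + 0.08 = 0.11.
At the golden rule the marginal product of capital equals n+δ: 0.43·k^(0.43−1) = 0.11. Solving, k_gold = (0.43/0.11)^(1/0.57) ≈ 10.9328.
y_gold = 10.9328^0.43 ≈ 2.7968.
c_gold = y_gold − (n+δ)·k_gold = 2.7968 − 0.11·10.9328 ≈ 1.5941.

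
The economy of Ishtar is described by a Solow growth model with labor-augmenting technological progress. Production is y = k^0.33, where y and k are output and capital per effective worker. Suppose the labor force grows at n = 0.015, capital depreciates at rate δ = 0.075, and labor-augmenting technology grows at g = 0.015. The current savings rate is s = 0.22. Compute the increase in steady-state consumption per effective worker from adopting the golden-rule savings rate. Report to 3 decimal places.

Break-even investment rate: n + g + δ = 0.015 + 0.015 + 0.075 = 0.105.
Current steady state (s = 0.22): k* = (0.22/0.105)^(1/0.67) ≈ 3.0161, y* = 3.0161^0.33 ≈ 1.4395, c* = (1−0.22)·1.4395 ≈ 1.1228.
Golden rule sets MPK = n+g+δ: 0.33·k^(0.33−1) = 0.105, so k_gold = (0.33/0.105)^(1/0.67) ≈ 5.5243.
y_gold = 5.5243^0.33 ≈ 1.7577, c_gold = y_gold − 0.105·k_gold ≈ 1.1777.
Gain: Δc = 1.1777 − 1.1228 ≈ 0.0548.

Δc ≈ 0.055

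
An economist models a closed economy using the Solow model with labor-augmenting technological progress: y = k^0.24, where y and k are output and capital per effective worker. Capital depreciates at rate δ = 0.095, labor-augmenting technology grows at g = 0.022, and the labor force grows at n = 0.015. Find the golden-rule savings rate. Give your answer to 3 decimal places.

Capital per effective worker breaks even when investment replaces (n + g + δ)·k; here n + g + δ = 0.132.
At the golden rule MPK = n+g+δ, and in any Cobb-Douglas steady state s = (n+g+δ)·k/y = MPK·k/y = capital's share 0.24.

s_gold = 0.240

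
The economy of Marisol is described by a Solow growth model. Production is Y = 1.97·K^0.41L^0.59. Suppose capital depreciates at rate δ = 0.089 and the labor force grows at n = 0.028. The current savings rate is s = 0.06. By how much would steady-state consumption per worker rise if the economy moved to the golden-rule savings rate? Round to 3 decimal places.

n + δ = 0.028 + 0.089 = 0.117.
Current steady state (s = 0.06): k* = (0.06·1.97/0.117)^(1/0.59) ≈ 1.0174, y* = 1.97·1.0174^0.41 ≈ 1.9840, c* = (1−0.06)·1.9840 ≈ 1.8650.
Maximizing c = f(k) − (n+δ)·k gives f'(k) = n+δ, i.e. 0.41·1.97·k^(0.41−1) = 0.117, so k_gold = (0.41·1.97/0.117)^(1/0.59) ≈ 26.4328.
y_gold = 1.97·26.4328^0.41 ≈ 7.5430, c_gold = y_gold − 0.117·k_gold ≈ 4.4504.
Gain: Δc = 4.4504 − 1.8650 ≈ 2.5854.

Δc ≈ 2.585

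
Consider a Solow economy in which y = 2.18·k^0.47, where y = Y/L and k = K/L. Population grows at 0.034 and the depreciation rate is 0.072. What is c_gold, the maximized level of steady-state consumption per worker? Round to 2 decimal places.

Capital per worker breaks even when investment replaces (n + δ)·k; here n + δ = 0.106.
Setting f'(k) = n+δ gives 0.47·2.18·k^(0.47−1) = 0.106, hence k_gold = (0.47·2.18/0.106)^(1/0.53) ≈ 72.2702.
y_gold = 2.18·72.2702^0.47 ≈ 16.2992.
c_gold = y_gold − (n+δ)·k_gold = 16.2992 − 0.106·72.2702 ≈ 8.6386.

c_gold ≈ 8.64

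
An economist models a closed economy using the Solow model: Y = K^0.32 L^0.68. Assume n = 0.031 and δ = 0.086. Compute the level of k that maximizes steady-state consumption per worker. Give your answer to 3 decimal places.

Break-even investment rate: n + δ = 0.031 + 0.086 = 0.117.
Setting f'(k) = n+δ gives 0.32·k^(0.32−1) = 0.117, hence k_gold = (0.32/0.117)^(1/0.68) ≈ 4.3913.

k_gold ≈ 4.391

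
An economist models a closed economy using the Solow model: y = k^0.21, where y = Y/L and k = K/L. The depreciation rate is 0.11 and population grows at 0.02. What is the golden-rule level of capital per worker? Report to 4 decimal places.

k_gold ≈ 1.8350

n + δ = 0.02 + 0.11 = 0.13.
Setting f'(k) = n+δ gives 0.21·k^(0.21−1) = 0.13, hence k_gold = (0.21/0.13)^(1/0.79) ≈ 1.8350.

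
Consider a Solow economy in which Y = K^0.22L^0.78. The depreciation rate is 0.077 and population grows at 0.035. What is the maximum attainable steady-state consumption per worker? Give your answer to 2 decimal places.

The effective depreciation rate is n + δ = 0.035 + 0.077 = 0.112.
Golden rule sets MPK = n+δ: 0.22·k^(0.22−1) = 0.112, so k_gold = (0.22/0.112)^(1/0.78) ≈ 2.3763.
y_gold = 2.3763^0.22 ≈ 1.2098.
c_gold = y_gold − (n+δ)·k_gold = 1.2098 − 0.112·2.3763 ≈ 0.9436.

c_gold ≈ 0.94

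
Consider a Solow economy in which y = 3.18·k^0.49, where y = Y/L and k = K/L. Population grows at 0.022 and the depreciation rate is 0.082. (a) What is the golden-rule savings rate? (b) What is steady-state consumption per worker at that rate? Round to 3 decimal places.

(a) s_gold = 0.490; (b) c_gold ≈ 21.852

Capital per worker breaks even when investment replaces (n + δ)·k; here n + δ = 0.104.
For Cobb-Douglas, s_gold equals capital's share: s_gold = 0.49.
At the golden rule the marginal product of capital equals n+δ: 0.49·3.18·k^(0.49−1) = 0.104. Solving, k_gold = (0.49·3.18/0.104)^(1/0.51) ≈ 201.8730.
y_gold = 3.18·201.8730^0.49 ≈ 42.8465; c_gold = (1−0.49)·y_gold ≈ 21.8517.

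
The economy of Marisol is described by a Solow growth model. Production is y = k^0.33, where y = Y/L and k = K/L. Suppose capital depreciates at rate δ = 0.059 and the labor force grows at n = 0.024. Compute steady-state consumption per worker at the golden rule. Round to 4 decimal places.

The effective depreciation rate is n + δ = 0.024 + 0.059 = 0.083.
Setting f'(k) = n+δ gives 0.33·k^(0.33−1) = 0.083, hence k_gold = (0.33/0.083)^(1/0.67) ≈ 7.8466.
y_gold = 7.8466^0.33 ≈ 1.9735.
c_gold = y_gold − (n+δ)·k_gold = 1.9735 − 0.083·7.8466 ≈ 1.3223.

c_gold ≈ 1.3223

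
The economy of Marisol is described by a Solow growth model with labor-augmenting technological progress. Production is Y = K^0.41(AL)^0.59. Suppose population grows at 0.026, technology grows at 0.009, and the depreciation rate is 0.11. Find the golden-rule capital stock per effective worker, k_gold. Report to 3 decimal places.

n + g + δ = 0.026 + 0.009 + 0.11 = 0.145.
Golden rule sets MPK = n+g+δ: 0.41·k^(0.41−1) = 0.145, so k_gold = (0.41/0.145)^(1/0.59) ≈ 5.8225.

k_gold ≈ 5.823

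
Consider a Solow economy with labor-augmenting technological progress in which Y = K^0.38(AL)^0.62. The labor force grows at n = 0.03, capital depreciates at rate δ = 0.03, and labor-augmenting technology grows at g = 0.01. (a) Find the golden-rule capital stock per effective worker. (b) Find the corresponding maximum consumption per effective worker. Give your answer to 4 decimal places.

n + g + δ = 0.03 + 0.01 + 0.03 = 0.07.
Maximizing c = f(k) − (n+g+δ)·k gives f'(k) = n+g+δ, i.e. 0.38·k^(0.38−1) = 0.07, so k_gold = (0.38/0.07)^(1/0.62) ≈ 15.3101.
y_gold = 15.3101^0.38 ≈ 2.8203; c_gold = y_gold − 0.07·k_gold ≈ 1.7486.

(a) k_gold ≈ 15.3101; (b) c_gold ≈ 1.7486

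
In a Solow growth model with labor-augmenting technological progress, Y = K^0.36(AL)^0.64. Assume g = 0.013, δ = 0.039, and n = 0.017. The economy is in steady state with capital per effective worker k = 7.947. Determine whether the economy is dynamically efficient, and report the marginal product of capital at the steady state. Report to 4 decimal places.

The effective depreciation rate is n + g + δ = 0.017 + 0.013 + 0.039 = 0.069.
MPK = 0.36·k^(0.36−1) = 0.36·7.947^(-0.64) ≈ 0.0955.
MPK > 0.069, so the economy is dynamically efficient (under-saving).

dynamically efficient; MPK ≈ 0.0955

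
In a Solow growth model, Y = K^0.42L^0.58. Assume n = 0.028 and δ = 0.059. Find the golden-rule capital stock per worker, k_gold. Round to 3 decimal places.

Break-even investment rate: n + δ = 0.028 + 0.059 = 0.087.
At the golden rule the marginal product of capital equals n+δ: 0.42·k^(0.42−1) = 0.087. Solving, k_gold = (0.42/0.087)^(1/0.58) ≈ 15.0954.

k_gold ≈ 15.095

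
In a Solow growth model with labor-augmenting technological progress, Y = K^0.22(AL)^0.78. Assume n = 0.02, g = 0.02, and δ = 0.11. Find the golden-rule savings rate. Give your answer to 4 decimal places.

s_gold = 0.2200

Break-even investment rate: n + g + δ = 0.02 + 0.02 + 0.11 = 0.15.
At the golden rule MPK = n+g+δ, and in any Cobb-Douglas steady state s = (n+g+δ)·k/y = MPK·k/y = capital's share 0.22.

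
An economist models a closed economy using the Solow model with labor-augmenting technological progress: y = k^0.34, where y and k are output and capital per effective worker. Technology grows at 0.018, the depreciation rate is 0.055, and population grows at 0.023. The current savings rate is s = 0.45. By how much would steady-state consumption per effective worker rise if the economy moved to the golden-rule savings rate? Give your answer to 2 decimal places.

Δc ≈ 0.05

The effective depreciation rate is n + g + δ = 0.023 + 0.018 + 0.055 = 0.096.
Current steady state (s = 0.45): k* = (0.45/0.096)^(1/0.66) ≈ 10.3891, y* = 10.3891^0.34 ≈ 2.2163, c* = (1−0.45)·2.2163 ≈ 1.2190.
Setting f'(k) = n+g+δ gives 0.34·k^(0.34−1) = 0.096, hence k_gold = (0.34/0.096)^(1/0.66) ≈ 6.7941.
y_gold = 6.7941^0.34 ≈ 1.9183, c_gold = y_gold − 0.096·k_gold ≈ 1.2661.
Gain: Δc = 1.2661 − 1.2190 ≈ 0.0471.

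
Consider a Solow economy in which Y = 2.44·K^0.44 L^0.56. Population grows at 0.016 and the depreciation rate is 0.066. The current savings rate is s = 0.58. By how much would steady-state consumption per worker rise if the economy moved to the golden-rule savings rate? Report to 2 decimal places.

Break-even investment rate: n + δ = 0.016 + 0.066 = 0.082.
Current steady state (s = 0.58): k* = (0.58·2.44/0.082)^(1/0.56) ≈ 161.7840, y* = 2.44·161.7840^0.44 ≈ 22.8729, c* = (1−0.58)·22.8729 ≈ 9.6066.
Maximizing c = f(k) − (n+δ)·k gives f'(k) = n+δ, i.e. 0.44·2.44·k^(0.44−1) = 0.082, so k_gold = (0.44·2.44/0.082)^(1/0.56) ≈ 98.7857.
y_gold = 2.44·98.7857^0.44 ≈ 18.4101, c_gold = y_gold − 0.082·k_gold ≈ 10.3096.
Gain: Δc = 10.3096 − 9.6066 ≈ 0.7030.

Δc ≈ 0.70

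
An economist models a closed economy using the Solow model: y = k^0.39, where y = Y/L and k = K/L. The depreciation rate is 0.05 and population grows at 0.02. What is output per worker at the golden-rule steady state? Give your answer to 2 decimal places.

y_gold ≈ 3.00

Capital per worker breaks even when investment replaces (n + δ)·k; here n + δ = 0.07.
Maximizing c = f(k) − (n+δ)·k gives f'(k) = n+δ, i.e. 0.39·k^(0.39−1) = 0.07, so k_gold = (0.39/0.07)^(1/0.61) ≈ 16.7069.
Output: y_gold = k_gold^0.39 = 16.7069^0.39 ≈ 2.9987.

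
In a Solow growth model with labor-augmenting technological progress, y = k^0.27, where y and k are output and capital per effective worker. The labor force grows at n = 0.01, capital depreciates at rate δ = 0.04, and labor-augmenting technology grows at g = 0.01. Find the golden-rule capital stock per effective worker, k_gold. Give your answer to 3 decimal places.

Break-even investment rate: n + g + δ = 0.01 + 0.01 + 0.04 = 0.06.
Golden rule sets MPK = n+g+δ: 0.27·k^(0.27−1) = 0.06, so k_gold = (0.27/0.06)^(1/0.73) ≈ 7.8490.

k_gold ≈ 7.849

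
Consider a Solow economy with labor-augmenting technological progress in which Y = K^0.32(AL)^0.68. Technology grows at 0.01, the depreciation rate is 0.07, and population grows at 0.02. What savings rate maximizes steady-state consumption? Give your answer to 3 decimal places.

n + g + δ = 0.02 + 0.01 + 0.07 = 0.1.
At the golden rule MPK = n+g+δ, and in any Cobb-Douglas steady state s = (n+g+δ)·k/y = MPK·k/y = capital's share 0.32.

s_gold = 0.320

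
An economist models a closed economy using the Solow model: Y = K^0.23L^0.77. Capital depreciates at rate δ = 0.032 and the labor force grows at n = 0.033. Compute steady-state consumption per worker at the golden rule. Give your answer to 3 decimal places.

c_gold ≈ 1.123

Capital per worker breaks even when investment replaces (n + δ)·k; here n + δ = 0.065.
Maximizing c = f(k) − (n+δ)·k gives f'(k) = n+δ, i.e. 0.23·k^(0.23−1) = 0.065, so k_gold = (0.23/0.065)^(1/0.77) ≈ 5.1611.
y_gold = 5.1611^0.23 ≈ 1.4586.
c_gold = y_gold − (n+δ)·k_gold = 1.4586 − 0.065·5.1611 ≈ 1.1231.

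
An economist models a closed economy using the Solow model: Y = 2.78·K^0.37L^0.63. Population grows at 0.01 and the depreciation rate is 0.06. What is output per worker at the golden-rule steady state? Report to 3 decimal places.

n + δ = 0.01 + 0.06 = 0.07.
Golden rule sets MPK = n+δ: 0.37·2.78·k^(0.37−1) = 0.07, so k_gold = (0.37·2.78/0.07)^(1/0.63) ≈ 71.2224.
Output: y_gold = 2.78·k_gold^0.37 = 2.78·71.2224^0.37 ≈ 13.4745.

y_gold ≈ 13.475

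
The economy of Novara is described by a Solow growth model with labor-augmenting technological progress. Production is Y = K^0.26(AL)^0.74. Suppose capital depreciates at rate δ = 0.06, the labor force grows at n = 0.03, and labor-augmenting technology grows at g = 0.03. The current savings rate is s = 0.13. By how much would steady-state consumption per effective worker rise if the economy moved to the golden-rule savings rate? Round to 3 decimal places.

Δc ≈ 0.076

The effective depreciation rate is n + g + δ = 0.03 + 0.03 + 0.06 = 0.12.
Current steady state (s = 0.13): k* = (0.13/0.12)^(1/0.74) ≈ 1.1142, y* = 1.1142^0.26 ≈ 1.0285, c* = (1−0.13)·1.0285 ≈ 0.8948.
Setting f'(k) = n+g+δ gives 0.26·k^(0.26−1) = 0.12, hence k_gold = (0.26/0.12)^(1/0.74) ≈ 2.8430.
y_gold = 2.8430^0.26 ≈ 1.3121, c_gold = y_gold − 0.12·k_gold ≈ 0.9710.
Gain: Δc = 0.9710 − 0.8948 ≈ 0.0762.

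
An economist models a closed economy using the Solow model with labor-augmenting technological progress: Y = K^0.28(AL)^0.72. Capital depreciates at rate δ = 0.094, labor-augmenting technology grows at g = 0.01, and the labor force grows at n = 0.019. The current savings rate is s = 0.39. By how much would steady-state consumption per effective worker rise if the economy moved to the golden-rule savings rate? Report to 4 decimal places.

Δc ≈ 0.0359

Capital per effective worker breaks even when investment replaces (n + g + δ)·k; here n + g + δ = 0.123.
Current steady state (s = 0.39): k* = (0.39/0.123)^(1/0.72) ≈ 4.9666, y* = 4.9666^0.28 ≈ 1.5664, c* = (1−0.39)·1.5664 ≈ 0.9555.
Golden rule sets MPK = n+g+δ: 0.28·k^(0.28−1) = 0.123, so k_gold = (0.28/0.123)^(1/0.72) ≈ 3.1346.
y_gold = 3.1346^0.28 ≈ 1.3770, c_gold = y_gold − 0.123·k_gold ≈ 0.9914.
Gain: Δc = 0.9914 − 0.9555 ≈ 0.0359.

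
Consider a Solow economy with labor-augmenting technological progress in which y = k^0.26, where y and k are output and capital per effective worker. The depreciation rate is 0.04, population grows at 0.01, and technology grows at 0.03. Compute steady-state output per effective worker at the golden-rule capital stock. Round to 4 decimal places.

n + g + δ = 0.01 + 0.03 + 0.04 = 0.08.
Setting f'(k) = n+g+δ gives 0.26·k^(0.26−1) = 0.08, hence k_gold = (0.26/0.08)^(1/0.74) ≈ 4.9174.
Output: y_gold = k_gold^0.26 = 4.9174^0.26 ≈ 1.5130.

y_gold ≈ 1.5130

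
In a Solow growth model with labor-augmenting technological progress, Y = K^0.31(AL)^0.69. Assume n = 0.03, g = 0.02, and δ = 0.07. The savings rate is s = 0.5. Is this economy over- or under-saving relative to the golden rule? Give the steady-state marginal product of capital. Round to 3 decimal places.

over-saving; MPK ≈ 0.074

n + g + δ = 0.03 + 0.02 + 0.07 = 0.12.
Steady-state k*: s·k^0.31 = 0.12·k gives k* = (0.5/0.12)^(1/0.69) ≈ 7.9112.
MPK = 0.31·7.9112^(-0.69) ≈ 0.0744.
MPK < n+g+δ = 0.12, so the economy is dynamically inefficient (over-saving).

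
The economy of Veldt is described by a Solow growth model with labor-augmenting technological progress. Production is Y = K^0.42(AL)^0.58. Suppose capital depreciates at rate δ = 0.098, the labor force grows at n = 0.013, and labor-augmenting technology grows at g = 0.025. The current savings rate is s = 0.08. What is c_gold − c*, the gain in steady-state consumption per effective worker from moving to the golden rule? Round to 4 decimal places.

Capital per effective worker breaks even when investment replaces (n + g + δ)·k; here n + g + δ = 0.136.
Current steady state (s = 0.08): k* = (0.08/0.136)^(1/0.58) ≈ 0.4006, y* = 0.4006^0.42 ≈ 0.6810, c* = (1−0.08)·0.6810 ≈ 0.6265.
Setting f'(k) = n+g+δ gives 0.42·k^(0.42−1) = 0.136, hence k_gold = (0.42/0.136)^(1/0.58) ≈ 6.9876.
y_gold = 6.9876^0.42 ≈ 2.2627, c_gold = y_gold − 0.136·k_gold ≈ 1.3123.
Gain: Δc = 1.3123 − 0.6265 ≈ 0.6859.

Δc ≈ 0.6859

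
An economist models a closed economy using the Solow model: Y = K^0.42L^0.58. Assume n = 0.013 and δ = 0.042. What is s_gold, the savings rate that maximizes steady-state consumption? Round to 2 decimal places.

Break-even investment rate: n + δ = 0.013 + 0.042 = 0.055.
At the golden rule MPK = n+δ, and in any Cobb-Douglas steady state s = (n+δ)·k/y = MPK·k/y = capital's share 0.42.

s_gold = 0.42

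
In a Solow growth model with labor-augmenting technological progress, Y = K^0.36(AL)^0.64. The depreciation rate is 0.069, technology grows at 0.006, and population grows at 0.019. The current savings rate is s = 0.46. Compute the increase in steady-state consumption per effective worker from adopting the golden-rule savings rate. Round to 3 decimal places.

The effective depreciation rate is n + g + δ = 0.019 + 0.006 + 0.069 = 0.094.
Current steady state (s = 0.46): k* = (0.46/0.094)^(1/0.64) ≈ 11.9549, y* = 11.9549^0.36 ≈ 2.4430, c* = (1−0.46)·2.4430 ≈ 1.3192.
Setting f'(k) = n+g+δ gives 0.36·k^(0.36−1) = 0.094, hence k_gold = (0.36/0.094)^(1/0.64) ≈ 8.1510.
y_gold = 8.1510^0.36 ≈ 2.1283, c_gold = y_gold − 0.094·k_gold ≈ 1.3621.
Gain: Δc = 1.3621 − 1.3192 ≈ 0.0429.

Δc ≈ 0.043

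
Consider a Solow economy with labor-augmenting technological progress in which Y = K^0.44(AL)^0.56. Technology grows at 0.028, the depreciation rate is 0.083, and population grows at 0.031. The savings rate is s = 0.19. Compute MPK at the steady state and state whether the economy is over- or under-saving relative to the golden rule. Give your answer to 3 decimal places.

The effective depreciation rate is n + g + δ = 0.031 + 0.028 + 0.083 = 0.142.
Steady-state k*: s·k^0.44 = 0.142·k gives k* = (0.19/0.142)^(1/0.56) ≈ 1.6820.
MPK = 0.44·1.6820^(-0.56) ≈ 0.3288.
MPK > n+g+δ = 0.142, so the economy is dynamically efficient (under-saving).

under-saving; MPK ≈ 0.329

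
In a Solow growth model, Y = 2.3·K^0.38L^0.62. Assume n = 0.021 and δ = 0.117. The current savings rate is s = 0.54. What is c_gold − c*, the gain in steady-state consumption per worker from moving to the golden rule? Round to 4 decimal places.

Capital per worker breaks even when investment replaces (n + δ)·k; here n + δ = 0.138.
Current steady state (s = 0.54): k* = (0.54·2.3/0.138)^(1/0.62) ≈ 34.6020, y* = 2.3·34.6020^0.38 ≈ 8.8427, c* = (1−0.54)·8.8427 ≈ 4.0677.
Golden rule sets MPK = n+δ: 0.38·2.3·k^(0.38−1) = 0.138, so k_gold = (0.38·2.3/0.138)^(1/0.62) ≈ 19.6316.
y_gold = 2.3·19.6316^0.38 ≈ 7.1294, c_gold = y_gold − 0.138·k_gold ≈ 4.4202.
Gain: Δc = 4.4202 − 4.0677 ≈ 0.3526.

Δc ≈ 0.3526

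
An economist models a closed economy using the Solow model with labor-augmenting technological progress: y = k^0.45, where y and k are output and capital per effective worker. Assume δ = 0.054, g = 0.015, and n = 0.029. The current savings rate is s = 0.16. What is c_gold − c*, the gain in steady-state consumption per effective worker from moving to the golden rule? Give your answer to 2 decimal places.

Capital per effective worker breaks even when investment replaces (n + g + δ)·k; here n + g + δ = 0.098.
Current steady state (s = 0.16): k* = (0.16/0.098)^(1/0.55) ≈ 2.4383, y* = 2.4383^0.45 ≈ 1.4934, c* = (1−0.16)·1.4934 ≈ 1.2545.
Maximizing c = f(k) − (n+g+δ)·k gives f'(k) = n+g+δ, i.e. 0.45·k^(0.45−1) = 0.098, so k_gold = (0.45/0.098)^(1/0.55) ≈ 15.9813.
y_gold = 15.9813^0.45 ≈ 3.4804, c_gold = y_gold − 0.098·k_gold ≈ 1.9142.
Gain: Δc = 1.9142 − 1.2545 ≈ 0.6597.

Δc ≈ 0.66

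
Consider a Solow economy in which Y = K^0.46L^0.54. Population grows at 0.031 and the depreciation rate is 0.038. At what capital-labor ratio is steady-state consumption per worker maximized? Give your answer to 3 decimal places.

k_gold ≈ 33.555

Capital per worker breaks even when investment replaces (n + δ)·k; here n + δ = 0.069.
At the golden rule the marginal product of capital equals n+δ: 0.46·k^(0.46−1) = 0.069. Solving, k_gold = (0.46/0.069)^(1/0.54) ≈ 33.5550.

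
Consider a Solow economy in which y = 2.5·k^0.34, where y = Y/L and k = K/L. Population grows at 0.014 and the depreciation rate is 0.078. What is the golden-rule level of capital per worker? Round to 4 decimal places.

Capital per worker breaks even when investment replaces (n + δ)·k; here n + δ = 0.092.
Maximizing c = f(k) − (n+δ)·k gives f'(k) = n+δ, i.e. 0.34·2.5·k^(0.34−1) = 0.092, so k_gold = (0.34·2.5/0.092)^(1/0.66) ≈ 29.0454.

k_gold ≈ 29.0454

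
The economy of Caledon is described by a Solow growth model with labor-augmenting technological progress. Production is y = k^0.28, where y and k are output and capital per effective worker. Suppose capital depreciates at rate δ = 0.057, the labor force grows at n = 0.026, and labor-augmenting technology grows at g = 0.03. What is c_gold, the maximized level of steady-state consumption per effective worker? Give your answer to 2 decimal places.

n + g + δ = 0.026 + 0.03 + 0.057 = 0.113.
At the golden rule the marginal product of capital equals n+g+δ: 0.28·k^(0.28−1) = 0.113. Solving, k_gold = (0.28/0.113)^(1/0.72) ≈ 3.5264.
y_gold = 3.5264^0.28 ≈ 1.4232.
c_gold = y_gold − (n+g+δ)·k_gold = 1.4232 − 0.113·3.5264 ≈ 1.0247.

c_gold ≈ 1.02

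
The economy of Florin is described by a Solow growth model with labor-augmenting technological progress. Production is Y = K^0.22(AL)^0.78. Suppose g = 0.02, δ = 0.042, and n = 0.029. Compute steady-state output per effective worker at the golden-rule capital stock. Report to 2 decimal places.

y_gold ≈ 1.28

Break-even investment rate: n + g + δ = 0.029 + 0.02 + 0.042 = 0.091.
At the golden rule the marginal product of capital equals n+g+δ: 0.22·k^(0.22−1) = 0.091. Solving, k_gold = (0.22/0.091)^(1/0.78) ≈ 3.1011.
Output: y_gold = k_gold^0.22 = 3.1011^0.22 ≈ 1.2827.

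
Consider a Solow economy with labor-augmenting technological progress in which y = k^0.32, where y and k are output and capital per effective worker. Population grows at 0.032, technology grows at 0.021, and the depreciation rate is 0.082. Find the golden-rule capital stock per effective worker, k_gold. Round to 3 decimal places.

k_gold ≈ 3.558

Capital per effective worker breaks even when investment replaces (n + g + δ)·k; here n + g + δ = 0.135.
Golden rule sets MPK = n+g+δ: 0.32·k^(0.32−1) = 0.135, so k_gold = (0.32/0.135)^(1/0.68) ≈ 3.5580.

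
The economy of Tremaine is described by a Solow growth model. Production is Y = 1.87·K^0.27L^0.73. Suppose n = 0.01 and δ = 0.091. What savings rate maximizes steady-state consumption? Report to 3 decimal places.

s_gold = 0.270

Break-even investment rate: n + δ = 0.01 + 0.091 = 0.101.
At the golden rule MPK = n+δ, and in any Cobb-Douglas steady state s = (n+δ)·k/y = MPK·k/y = capital's share 0.27.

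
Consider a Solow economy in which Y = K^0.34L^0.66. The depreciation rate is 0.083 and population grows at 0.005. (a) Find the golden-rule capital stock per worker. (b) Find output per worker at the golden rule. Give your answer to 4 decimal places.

Capital per worker breaks even when investment replaces (n + δ)·k; here n + δ = 0.088.
Setting f'(k) = n+δ gives 0.34·k^(0.34−1) = 0.088, hence k_gold = (0.34/0.088)^(1/0.66) ≈ 7.7515.
y_gold = 7.7515^0.34 ≈ 2.0063.

(a) k_gold ≈ 7.7515; (b) y_gold ≈ 2.0063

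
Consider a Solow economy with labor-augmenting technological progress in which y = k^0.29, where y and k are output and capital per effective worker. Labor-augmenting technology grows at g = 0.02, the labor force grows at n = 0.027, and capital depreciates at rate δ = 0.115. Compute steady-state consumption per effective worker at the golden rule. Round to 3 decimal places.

The effective depreciation rate is n + g + δ = 0.027 + 0.02 + 0.115 = 0.162.
At the golden rule the marginal product of capital equals n+g+δ: 0.29·k^(0.29−1) = 0.162. Solving, k_gold = (0.29/0.162)^(1/0.71) ≈ 2.2708.
y_gold = 2.2708^0.29 ≈ 1.2685.
c_gold = y_gold − (n+g+δ)·k_gold = 1.2685 − 0.162·2.2708 ≈ 0.9006.

c_gold ≈ 0.901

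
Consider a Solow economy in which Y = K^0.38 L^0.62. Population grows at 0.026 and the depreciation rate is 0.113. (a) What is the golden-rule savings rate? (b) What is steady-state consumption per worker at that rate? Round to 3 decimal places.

(a) s_gold = 0.380; (b) c_gold ≈ 1.148

The effective depreciation rate is n + δ = 0.026 + 0.113 = 0.139.
For Cobb-Douglas, s_gold equals capital's share: s_gold = 0.38.
Maximizing c = f(k) − (n+δ)·k gives f'(k) = n+δ, i.e. 0.38·k^(0.38−1) = 0.139, so k_gold = (0.38/0.139)^(1/0.62) ≈ 5.0637.
y_gold = 5.0637^0.38 ≈ 1.8522; c_gold = (1−0.38)·y_gold ≈ 1.1484.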